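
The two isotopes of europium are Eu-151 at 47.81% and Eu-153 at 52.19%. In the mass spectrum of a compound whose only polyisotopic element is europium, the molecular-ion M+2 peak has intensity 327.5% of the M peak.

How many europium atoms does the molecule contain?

For n independent Eu atoms, I(M+2)/I(M) = n · (abundance Eu-153) / (abundance Eu-151) = n · 0.5219/0.4781.
n = 3.275 × 0.4781/0.5219 = 3.00 ≈ 3

3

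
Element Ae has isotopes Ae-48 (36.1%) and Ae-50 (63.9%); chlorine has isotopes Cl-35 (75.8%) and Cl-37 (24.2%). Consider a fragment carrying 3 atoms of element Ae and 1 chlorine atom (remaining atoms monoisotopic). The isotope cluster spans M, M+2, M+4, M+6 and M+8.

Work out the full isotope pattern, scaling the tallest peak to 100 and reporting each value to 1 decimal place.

9.0 : 50.7 : 100.0 : 77.0 : 16.0

Element Ae pattern (n=3): 0.04704588 : 0.24982536 : 0.44221164 : 0.26091712
Chlorine pattern (n=1): 0.7580 : 0.2420
Convolve the two distributions (both contribute in 2-u steps):
  M: 0.04704588×0.7580 = 0.035661
  M+2: 0.04704588×0.2420 + 0.24982536×0.7580 = 0.200753
  M+4: 0.24982536×0.2420 + 0.44221164×0.7580 = 0.395654
  M+6: 0.44221164×0.2420 + 0.26091712×0.7580 = 0.304790
  M+8: 0.26091712×0.2420 = 0.063142
Scale to base peak (0.395654) = 100: 9.0 : 50.7 : 100.0 : 77.0 : 16.0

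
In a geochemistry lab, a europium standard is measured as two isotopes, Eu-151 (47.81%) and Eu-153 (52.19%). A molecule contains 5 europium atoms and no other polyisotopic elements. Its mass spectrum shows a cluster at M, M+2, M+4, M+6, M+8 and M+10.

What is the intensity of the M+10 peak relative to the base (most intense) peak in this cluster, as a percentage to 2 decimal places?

11.92%

Term probabilities: M 0.0250, M+2 0.1363, M+4 0.2977, M+6 0.3249, M+8 0.1774, M+10 0.0387. Base peak = M+6.
P(M+6) = C(5,3) × 0.4781^2 × 0.5219^3 = 10 × 0.22857961 × 0.14215492 = 0.324937 (base)
P(M+10) = C(5,5) × 0.4781^0 × 0.5219^5 = 1 × 1.0000 × 0.0387201 = 0.038720
Relative intensity = 0.038720 / 0.324937 × 100 = 11.92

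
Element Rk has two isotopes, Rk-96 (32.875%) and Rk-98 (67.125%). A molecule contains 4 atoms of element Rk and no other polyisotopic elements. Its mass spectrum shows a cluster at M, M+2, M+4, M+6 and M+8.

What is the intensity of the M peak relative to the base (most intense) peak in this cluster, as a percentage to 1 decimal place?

2.9%

Binomial terms of (0.32875 + 0.67125)^4: M 0.0117, M+2 0.0954, M+4 0.2922, M+6 0.3977, M+8 0.2030 → M+6 is the base peak.
P(M+6) = C(4,3) × 0.32875^1 × 0.67125^3 = 4 × 0.32875 × 0.30244952 = 0.397721 (base)
P(M) = C(4,0) × 0.32875^4 × 0.67125^0 = 1 × 0.01168054 × 1.0000 = 0.011681
Relative intensity = 0.011681 / 0.397721 × 100 = 2.9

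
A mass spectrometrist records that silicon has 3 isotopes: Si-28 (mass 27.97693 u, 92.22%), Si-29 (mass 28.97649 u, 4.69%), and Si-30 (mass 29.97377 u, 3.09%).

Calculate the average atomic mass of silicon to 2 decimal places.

Weight each isotope mass by its fractional abundance: 0.9222 × 27.97693 + 0.0469 × 28.97649 + 0.0309 × 29.97377
= 25.800325 + 1.358997 + 0.926189 = 28.085511 u

28.09 u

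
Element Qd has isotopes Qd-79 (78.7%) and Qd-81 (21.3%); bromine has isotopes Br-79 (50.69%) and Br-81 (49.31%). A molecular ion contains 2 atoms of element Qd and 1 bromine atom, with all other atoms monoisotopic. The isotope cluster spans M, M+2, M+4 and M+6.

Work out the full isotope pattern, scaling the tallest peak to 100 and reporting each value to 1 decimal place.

Element Qd pattern (n=2): 0.619369 : 0.335262 : 0.045369
Bromine pattern (n=1): 0.5069 : 0.4931
Convolve the two distributions (both contribute in 2-u steps):
  M: 0.619369×0.5069 = 0.313958
  M+2: 0.619369×0.4931 + 0.335262×0.5069 = 0.475355
  M+4: 0.335262×0.4931 + 0.045369×0.5069 = 0.188315
  M+6: 0.045369×0.4931 = 0.022371
Scale to base peak (0.475355) = 100: 66.0 : 100.0 : 39.6 : 4.7

66.0 : 100.0 : 39.6 : 4.7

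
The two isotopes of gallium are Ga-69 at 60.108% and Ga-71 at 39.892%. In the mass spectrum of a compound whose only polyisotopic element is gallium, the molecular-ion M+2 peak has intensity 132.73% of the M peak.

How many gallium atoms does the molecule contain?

For n independent Ga atoms, I(M+2)/I(M) = n · (abundance Ga-71) / (abundance Ga-69) = n · 0.39892/0.60108.
n = 1.3273 × 0.60108/0.39892 = 2.00 ≈ 2

2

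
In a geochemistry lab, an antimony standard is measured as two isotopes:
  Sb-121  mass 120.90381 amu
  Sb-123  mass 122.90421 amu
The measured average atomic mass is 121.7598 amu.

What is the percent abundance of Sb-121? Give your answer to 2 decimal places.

Let x be the fractional abundance of Sb-121; then Sb-123 has abundance 1 − x.
120.90381·x + 122.90421·(1 − x) = 121.7598
(120.90381 − 122.90421)·x = 121.7598 − 122.90421
x = -1.14441 / -2.00040 = 0.57209 → 57.21% Sb-121, 42.79% Sb-123.

57.21%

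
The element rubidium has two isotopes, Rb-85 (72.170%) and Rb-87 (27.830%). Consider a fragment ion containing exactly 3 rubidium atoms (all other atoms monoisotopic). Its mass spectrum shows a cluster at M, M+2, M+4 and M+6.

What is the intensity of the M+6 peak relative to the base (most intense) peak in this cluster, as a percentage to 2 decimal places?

(0.72170 + 0.27830)^3 gives M 0.3759, M+2 0.4349, M+4 0.1677, M+6 0.0216; the largest is M+2.
P(M+2) = C(3,1) × 0.72170^2 × 0.27830^1 = 3 × 0.52085089 × 0.2783 = 0.434858 (base)
P(M+6) = C(3,3) × 0.72170^0 × 0.27830^3 = 1 × 1.0000 × 0.02155458 = 0.021555
Relative intensity = 0.021555 / 0.434858 × 100 = 4.96

4.96%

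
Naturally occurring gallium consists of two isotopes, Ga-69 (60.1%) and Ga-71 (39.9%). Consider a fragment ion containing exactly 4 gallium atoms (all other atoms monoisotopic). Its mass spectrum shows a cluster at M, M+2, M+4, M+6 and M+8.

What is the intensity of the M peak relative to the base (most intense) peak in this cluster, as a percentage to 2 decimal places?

37.66%

(0.601 + 0.399)^4 gives M 0.1305, M+2 0.3465, M+4 0.3450, M+6 0.1527, M+8 0.0253; the largest is M+2.
P(M+2) = C(4,1) × 0.601^3 × 0.399^1 = 4 × 0.2170818 × 0.3990 = 0.346463 (base)
P(M) = C(4,0) × 0.601^4 × 0.399^0 = 1 × 0.13046616 × 1.0000 = 0.130466
Relative intensity = 0.130466 / 0.346463 × 100 = 37.66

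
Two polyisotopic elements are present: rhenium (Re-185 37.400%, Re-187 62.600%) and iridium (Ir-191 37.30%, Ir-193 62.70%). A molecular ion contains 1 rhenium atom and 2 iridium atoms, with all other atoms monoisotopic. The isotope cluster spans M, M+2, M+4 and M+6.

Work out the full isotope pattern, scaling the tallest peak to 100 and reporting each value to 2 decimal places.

Rhenium pattern (n=1): 0.3740 : 0.6260
Iridium pattern (n=2): 0.139129 : 0.467742 : 0.393129
Convolve the two distributions (both contribute in 2-u steps):
  M: 0.3740×0.139129 = 0.052034
  M+2: 0.3740×0.467742 + 0.6260×0.139129 = 0.262030
  M+4: 0.3740×0.393129 + 0.6260×0.467742 = 0.439837
  M+6: 0.6260×0.393129 = 0.246099
Scale to base peak (0.439837) = 100: 11.83 : 59.57 : 100.00 : 55.95

11.83 : 59.57 : 100.00 : 55.95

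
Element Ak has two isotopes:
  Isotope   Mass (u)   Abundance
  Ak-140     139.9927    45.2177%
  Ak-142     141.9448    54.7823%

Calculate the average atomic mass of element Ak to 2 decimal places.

141.06 u

Average mass = Σ (abundance × isotope mass) = 0.452177 × 139.9927 + 0.547823 × 141.9448
= 63.30148 + 77.76063 = 141.06211 u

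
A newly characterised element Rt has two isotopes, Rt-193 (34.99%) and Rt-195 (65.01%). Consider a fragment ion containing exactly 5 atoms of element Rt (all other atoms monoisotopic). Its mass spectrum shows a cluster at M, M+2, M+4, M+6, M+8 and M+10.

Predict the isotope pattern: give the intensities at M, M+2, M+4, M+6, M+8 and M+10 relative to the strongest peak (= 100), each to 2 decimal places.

1.56 : 14.48 : 53.82 : 100.00 : 92.90 : 34.52

Expanding (0.3499 + 0.6501)^5:
P(M) = 0.3499^5 = 0.005245
P(M+2) = 5 × 0.3499^4 × 0.6501^1 = 0.048722
P(M+4) = 10 × 0.3499^3 × 0.6501^2 = 0.181047
P(M+6) = 10 × 0.3499^2 × 0.6501^3 = 0.336379
P(M+8) = 5 × 0.3499^1 × 0.6501^4 = 0.312489
P(M+10) = 0.6501^5 = 0.116118
The M+6 peak is largest (0.336379); scaling to 100 gives 1.56 : 14.48 : 53.82 : 100.00 : 92.90 : 34.52.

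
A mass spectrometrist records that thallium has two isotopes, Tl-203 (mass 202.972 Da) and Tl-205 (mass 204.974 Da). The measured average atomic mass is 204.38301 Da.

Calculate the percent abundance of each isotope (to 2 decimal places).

Let x be the fractional abundance of Tl-203; then Tl-205 has abundance 1 − x.
202.972·x + 204.974·(1 − x) = 204.38301
(202.972 − 204.974)·x = 204.38301 − 204.974
x = -0.59099 / -2.002 = 0.29520 → 29.52% Tl-203, 70.48% Tl-205.

Tl-203: 29.52%, Tl-205: 70.48%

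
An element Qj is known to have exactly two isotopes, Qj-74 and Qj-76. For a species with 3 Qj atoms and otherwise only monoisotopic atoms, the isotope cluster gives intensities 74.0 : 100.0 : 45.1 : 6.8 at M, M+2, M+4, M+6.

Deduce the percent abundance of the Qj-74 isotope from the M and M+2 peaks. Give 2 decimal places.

Let p = fractional abundance of Qj-74. I(M+2)/I(M) = [C(3,1)·p^2·(1−p)] / p^3 = 3·(1−p)/p = 100.0/74.0 = 1.3514
(1−p)/p = 1.3514/3 = 0.4505  ⇒  p = 1/(1 + 0.4505) = 0.6894
Qj-74: 68.94%, Qj-76: 31.06%.

68.94%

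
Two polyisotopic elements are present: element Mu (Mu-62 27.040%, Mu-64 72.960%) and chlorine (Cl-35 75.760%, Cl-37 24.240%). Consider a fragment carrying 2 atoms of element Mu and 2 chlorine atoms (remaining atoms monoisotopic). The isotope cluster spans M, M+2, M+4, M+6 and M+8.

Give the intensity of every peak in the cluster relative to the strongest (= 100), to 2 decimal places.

Element Mu pattern (n=2): 0.07311616 : 0.39456768 : 0.53231616
Chlorine pattern (n=2): 0.57395776 : 0.36728448 : 0.05875776
Convolve the two distributions (both contribute in 2-u steps):
  M: 0.07311616×0.57395776 = 0.041966
  M+2: 0.07311616×0.36728448 + 0.39456768×0.57395776 = 0.253320
  M+4: 0.07311616×0.05875776 + 0.39456768×0.36728448 + 0.53231616×0.57395776 = 0.454742
  M+6: 0.39456768×0.05875776 + 0.53231616×0.36728448 = 0.218695
  M+8: 0.53231616×0.05875776 = 0.031278
Scale to base peak (0.454742) = 100: 9.23 : 55.71 : 100.00 : 48.09 : 6.88

9.23 : 55.71 : 100.00 : 48.09 : 6.88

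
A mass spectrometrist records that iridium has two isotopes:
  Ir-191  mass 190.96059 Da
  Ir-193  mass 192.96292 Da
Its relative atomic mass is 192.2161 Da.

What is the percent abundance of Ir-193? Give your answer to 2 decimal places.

With x = fraction of Ir-191 (so Ir-193 is 1 − x):
190.96059·x + 192.96292·(1 − x) = 192.2161
(190.96059 − 192.96292)·x = 192.2161 − 192.96292
x = -0.74682 / -2.00233 = 0.37298 → 37.30% Ir-191, 62.70% Ir-193.

62.70%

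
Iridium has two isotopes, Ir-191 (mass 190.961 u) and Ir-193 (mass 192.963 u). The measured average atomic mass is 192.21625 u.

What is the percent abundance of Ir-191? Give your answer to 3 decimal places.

With x = fraction of Ir-191 (so Ir-193 is 1 − x):
190.961·x + 192.963·(1 − x) = 192.21625
(190.961 − 192.963)·x = 192.21625 − 192.963
x = -0.74675 / -2.002 = 0.37300 → 37.300% Ir-191, 62.700% Ir-193.

37.300%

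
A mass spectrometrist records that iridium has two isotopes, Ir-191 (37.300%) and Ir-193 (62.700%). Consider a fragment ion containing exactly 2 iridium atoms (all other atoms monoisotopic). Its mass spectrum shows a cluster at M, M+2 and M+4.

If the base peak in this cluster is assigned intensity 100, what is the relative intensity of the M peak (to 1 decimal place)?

29.7

Binomial terms of (0.37300 + 0.62700)^2: M 0.1391, M+2 0.4677, M+4 0.3931 → M+2 is the base peak.
P(M+2) = C(2,1) × 0.37300^1 × 0.62700^1 = 2 × 0.3730 × 0.6270 = 0.467742 (base)
P(M) = C(2,0) × 0.37300^2 × 0.62700^0 = 1 × 0.139129 × 1.0000 = 0.139129
Relative intensity = 0.139129 / 0.467742 × 100 = 29.7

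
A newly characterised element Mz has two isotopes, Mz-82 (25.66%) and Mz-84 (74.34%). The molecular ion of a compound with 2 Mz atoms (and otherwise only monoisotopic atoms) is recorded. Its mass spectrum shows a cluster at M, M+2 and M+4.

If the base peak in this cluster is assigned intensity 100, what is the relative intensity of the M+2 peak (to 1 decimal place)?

(0.2566 + 0.7434)^2 gives M 0.0658, M+2 0.3815, M+4 0.5526; the largest is M+4.
P(M+4) = C(2,2) × 0.2566^0 × 0.7434^2 = 1 × 1.0000 × 0.55264356 = 0.552644 (base)
P(M+2) = C(2,1) × 0.2566^1 × 0.7434^1 = 2 × 0.2566 × 0.7434 = 0.381513
Relative intensity = 0.381513 / 0.552644 × 100 = 69.0

69.0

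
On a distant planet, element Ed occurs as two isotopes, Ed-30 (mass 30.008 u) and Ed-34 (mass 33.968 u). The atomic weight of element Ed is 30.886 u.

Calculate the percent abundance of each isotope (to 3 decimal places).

With x = fraction of Ed-30 (so Ed-34 is 1 − x):
30.008·x + 33.968·(1 − x) = 30.886
(30.008 − 33.968)·x = 30.886 − 33.968
x = -3.082 / -3.960 = 0.77828 → 77.828% Ed-30, 22.172% Ed-34.

Ed-30: 77.828%, Ed-34: 22.172%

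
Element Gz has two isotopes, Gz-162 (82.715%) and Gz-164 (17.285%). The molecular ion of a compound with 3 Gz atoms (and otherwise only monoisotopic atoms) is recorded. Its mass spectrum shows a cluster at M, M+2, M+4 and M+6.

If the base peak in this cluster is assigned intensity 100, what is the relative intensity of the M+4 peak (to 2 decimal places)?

13.10

Term probabilities: M 0.5659, M+2 0.3548, M+4 0.0741, M+6 0.0052. Base peak = M.
P(M) = C(3,0) × 0.82715^3 × 0.17285^0 = 1 × 0.56591711 × 1.0000 = 0.565917 (base)
P(M+4) = C(3,2) × 0.82715^1 × 0.17285^2 = 3 × 0.82715 × 0.02987712 = 0.074139
Relative intensity = 0.074139 / 0.565917 × 100 = 13.10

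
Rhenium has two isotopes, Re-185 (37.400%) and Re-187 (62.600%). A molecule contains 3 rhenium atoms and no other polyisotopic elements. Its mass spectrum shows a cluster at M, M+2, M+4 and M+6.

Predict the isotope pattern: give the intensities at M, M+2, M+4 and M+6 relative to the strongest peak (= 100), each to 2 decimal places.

Each Re atom is independently Re-185 (p = 0.37400) or Re-187 (q = 0.62600); the cluster is the binomial expansion (p + q)^3.
P(M) = 0.37400^3 = 0.052314
P(M+2) = 3 × 0.37400^2 × 0.62600^1 = 0.262687
P(M+4) = 3 × 0.37400^1 × 0.62600^2 = 0.439685
P(M+6) = 0.62600^3 = 0.245314
The M+4 peak is largest (0.439685); scaling to 100 gives 11.90 : 59.74 : 100.00 : 55.79.

11.90 : 59.74 : 100.00 : 55.79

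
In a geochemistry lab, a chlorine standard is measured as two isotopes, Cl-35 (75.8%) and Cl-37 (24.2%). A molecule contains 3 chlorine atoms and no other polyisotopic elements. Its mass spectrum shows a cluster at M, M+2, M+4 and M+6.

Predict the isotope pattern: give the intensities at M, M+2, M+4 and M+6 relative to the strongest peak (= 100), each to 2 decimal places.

100.00 : 95.78 : 30.58 : 3.25

Each Cl atom is independently Cl-35 (p = 0.758) or Cl-37 (q = 0.242); the cluster is the binomial expansion (p + q)^3.
P(M) = 0.758^3 = 0.435520
P(M+2) = 3 × 0.758^2 × 0.242^1 = 0.417133
P(M+4) = 3 × 0.758^1 × 0.242^2 = 0.133175
P(M+6) = 0.242^3 = 0.014172
The M peak is largest (0.435520); scaling to 100 gives 100.00 : 95.78 : 30.58 : 3.25.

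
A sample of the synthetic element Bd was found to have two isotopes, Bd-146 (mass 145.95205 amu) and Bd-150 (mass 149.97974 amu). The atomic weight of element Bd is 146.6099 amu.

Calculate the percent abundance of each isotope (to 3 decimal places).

With x = fraction of Bd-146 (so Bd-150 is 1 − x):
145.95205·x + 149.97974·(1 − x) = 146.6099
(145.95205 − 149.97974)·x = 146.6099 − 149.97974
x = -3.36984 / -4.02769 = 0.83667 → 83.667% Bd-146, 16.333% Bd-150.

Bd-146: 83.667%, Bd-150: 16.333%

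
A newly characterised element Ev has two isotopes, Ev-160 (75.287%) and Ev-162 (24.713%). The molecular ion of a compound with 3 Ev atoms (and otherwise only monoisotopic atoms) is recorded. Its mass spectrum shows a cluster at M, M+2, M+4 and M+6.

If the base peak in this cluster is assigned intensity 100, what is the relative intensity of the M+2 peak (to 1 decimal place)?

98.5

(0.75287 + 0.24713)^3 gives M 0.4267, M+2 0.4202, M+4 0.1379, M+6 0.0151; the largest is M.
P(M) = C(3,0) × 0.75287^3 × 0.24713^0 = 1 × 0.42673668 × 1.0000 = 0.426737 (base)
P(M+2) = C(3,1) × 0.75287^2 × 0.24713^1 = 3 × 0.56681324 × 0.24713 = 0.420230
Relative intensity = 0.420230 / 0.426737 × 100 = 98.5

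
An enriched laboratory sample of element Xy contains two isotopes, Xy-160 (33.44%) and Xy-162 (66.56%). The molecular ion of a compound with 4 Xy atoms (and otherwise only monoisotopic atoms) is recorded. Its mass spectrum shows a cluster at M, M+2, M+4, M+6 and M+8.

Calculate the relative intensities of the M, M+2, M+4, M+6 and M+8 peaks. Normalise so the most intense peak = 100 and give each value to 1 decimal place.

Expanding (0.3344 + 0.6656)^4:
P(M) = 0.3344^4 = 0.012504
P(M+2) = 4 × 0.3344^3 × 0.6656^1 = 0.099557
P(M+4) = 6 × 0.3344^2 × 0.6656^2 = 0.297242
P(M+6) = 4 × 0.3344^1 × 0.6656^3 = 0.394427
P(M+8) = 0.6656^4 = 0.196270
The M+6 peak is largest (0.394427); scaling to 100 gives 3.2 : 25.2 : 75.4 : 100.0 : 49.8.

3.2 : 25.2 : 75.4 : 100.0 : 49.8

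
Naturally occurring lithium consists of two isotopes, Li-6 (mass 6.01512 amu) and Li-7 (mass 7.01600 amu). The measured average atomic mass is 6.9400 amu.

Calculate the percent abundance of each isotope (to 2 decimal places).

With x = fraction of Li-6 (so Li-7 is 1 − x):
6.01512·x + 7.01600·(1 − x) = 6.9400
(6.01512 − 7.01600)·x = 6.9400 − 7.01600
x = -0.07600 / -1.00088 = 0.07593 → 7.59% Li-6, 92.41% Li-7.

Li-6: 7.59%, Li-7: 92.41%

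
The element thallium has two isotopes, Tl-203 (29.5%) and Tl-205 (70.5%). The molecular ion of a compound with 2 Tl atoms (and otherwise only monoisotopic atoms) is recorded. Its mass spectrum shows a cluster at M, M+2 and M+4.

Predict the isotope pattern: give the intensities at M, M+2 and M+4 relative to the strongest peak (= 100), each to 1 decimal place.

17.5 : 83.7 : 100.0

Expanding (0.295 + 0.705)^2:
P(M) = 0.295^2 = 0.087025
P(M+2) = 2 × 0.295^1 × 0.705^1 = 0.415950
P(M+4) = 0.705^2 = 0.497025
The M+4 peak is largest (0.497025); scaling to 100 gives 17.5 : 83.7 : 100.0.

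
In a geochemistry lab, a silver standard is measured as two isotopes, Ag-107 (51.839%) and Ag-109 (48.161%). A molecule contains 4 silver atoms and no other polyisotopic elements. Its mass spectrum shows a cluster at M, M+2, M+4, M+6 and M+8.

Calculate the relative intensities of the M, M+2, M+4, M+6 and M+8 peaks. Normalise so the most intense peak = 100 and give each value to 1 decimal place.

Each Ag atom is independently Ag-107 (p = 0.51839) or Ag-109 (q = 0.48161); the cluster is the binomial expansion (p + q)^4.
P(M) = 0.51839^4 = 0.072215
P(M+2) = 4 × 0.51839^3 × 0.48161^1 = 0.268365
P(M+4) = 6 × 0.51839^2 × 0.48161^2 = 0.373986
P(M+6) = 4 × 0.51839^1 × 0.48161^3 = 0.231634
P(M+8) = 0.48161^4 = 0.053800
The M+4 peak is largest (0.373986); scaling to 100 gives 19.3 : 71.8 : 100.0 : 61.9 : 14.4.

19.3 : 71.8 : 100.0 : 61.9 : 14.4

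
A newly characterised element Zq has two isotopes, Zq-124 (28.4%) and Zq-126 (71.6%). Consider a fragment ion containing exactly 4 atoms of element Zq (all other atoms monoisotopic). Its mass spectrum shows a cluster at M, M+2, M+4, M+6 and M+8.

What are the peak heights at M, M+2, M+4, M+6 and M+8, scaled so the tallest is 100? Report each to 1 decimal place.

1.6 : 15.7 : 59.5 : 100.0 : 63.0

The 4 Zq atoms are independent, so intensities follow the terms of (0.284 + 0.716)^4.
P(M) = 0.284^4 = 0.006505
P(M+2) = 4 × 0.284^3 × 0.716^1 = 0.065604
P(M+4) = 6 × 0.284^2 × 0.716^2 = 0.248093
P(M+6) = 4 × 0.284^1 × 0.716^3 = 0.416982
P(M+8) = 0.716^4 = 0.262816
The M+6 peak is largest (0.416982); scaling to 100 gives 1.6 : 15.7 : 59.5 : 100.0 : 63.0.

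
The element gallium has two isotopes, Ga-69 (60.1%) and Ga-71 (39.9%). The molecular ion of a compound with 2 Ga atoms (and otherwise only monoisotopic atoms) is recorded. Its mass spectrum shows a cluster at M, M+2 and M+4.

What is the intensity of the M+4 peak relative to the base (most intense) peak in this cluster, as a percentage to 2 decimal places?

33.19%

(0.601 + 0.399)^2 gives M 0.3612, M+2 0.4796, M+4 0.1592; the largest is M+2.
P(M+2) = C(2,1) × 0.601^1 × 0.399^1 = 2 × 0.6010 × 0.3990 = 0.479598 (base)
P(M+4) = C(2,2) × 0.601^0 × 0.399^2 = 1 × 1.0000 × 0.159201 = 0.159201
Relative intensity = 0.159201 / 0.479598 × 100 = 33.19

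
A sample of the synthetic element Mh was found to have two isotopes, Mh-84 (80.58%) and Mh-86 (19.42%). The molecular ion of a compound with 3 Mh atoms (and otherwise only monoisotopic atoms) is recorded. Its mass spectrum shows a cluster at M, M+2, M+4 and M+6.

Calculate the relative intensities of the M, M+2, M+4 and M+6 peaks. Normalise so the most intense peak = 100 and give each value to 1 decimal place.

Expanding (0.8058 + 0.1942)^3:
P(M) = 0.8058^3 = 0.523217
P(M+2) = 3 × 0.8058^2 × 0.1942^1 = 0.378290
P(M+4) = 3 × 0.8058^1 × 0.1942^2 = 0.091169
P(M+6) = 0.1942^3 = 0.007324
The M peak is largest (0.523217); scaling to 100 gives 100.0 : 72.3 : 17.4 : 1.4.

100.0 : 72.3 : 17.4 : 1.4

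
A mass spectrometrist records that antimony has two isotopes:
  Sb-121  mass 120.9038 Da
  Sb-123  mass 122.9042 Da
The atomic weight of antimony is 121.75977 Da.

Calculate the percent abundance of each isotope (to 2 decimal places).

Sb-121: 57.21%, Sb-123: 42.79%

Let x be the fractional abundance of Sb-121; then Sb-123 has abundance 1 − x.
120.9038·x + 122.9042·(1 − x) = 121.75977
(120.9038 − 122.9042)·x = 121.75977 − 122.9042
x = -1.14443 / -2.0004 = 0.57210 → 57.21% Sb-121, 42.79% Sb-123.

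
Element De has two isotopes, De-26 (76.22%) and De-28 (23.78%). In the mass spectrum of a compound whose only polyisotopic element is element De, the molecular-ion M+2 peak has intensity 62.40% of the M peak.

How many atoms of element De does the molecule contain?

With n De atoms, P(M+2)/P(M) = C(n,1)·p^(n−1)q / p^n = n·q/p = n · 0.2378/0.7622.
n = 0.6240 × 0.7622/0.2378 = 2.00 ≈ 2

2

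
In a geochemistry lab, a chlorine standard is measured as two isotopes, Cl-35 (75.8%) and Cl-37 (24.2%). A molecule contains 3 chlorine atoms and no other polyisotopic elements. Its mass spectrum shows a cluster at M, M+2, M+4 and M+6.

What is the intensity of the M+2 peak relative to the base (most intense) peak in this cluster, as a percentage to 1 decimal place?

95.8%

Binomial terms of (0.758 + 0.242)^3: M 0.4355, M+2 0.4171, M+4 0.1332, M+6 0.0142 → M is the base peak.
P(M) = C(3,0) × 0.758^3 × 0.242^0 = 1 × 0.43551951 × 1.0000 = 0.435520 (base)
P(M+2) = C(3,1) × 0.758^2 × 0.242^1 = 3 × 0.574564 × 0.2420 = 0.417133
Relative intensity = 0.417133 / 0.435520 × 100 = 95.8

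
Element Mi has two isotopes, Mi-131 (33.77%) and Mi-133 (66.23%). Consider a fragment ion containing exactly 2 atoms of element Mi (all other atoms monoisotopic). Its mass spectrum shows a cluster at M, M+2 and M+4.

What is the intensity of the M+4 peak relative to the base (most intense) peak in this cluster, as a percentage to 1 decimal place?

98.1%

Term probabilities: M 0.1140, M+2 0.4473, M+4 0.4386. Base peak = M+2.
P(M+2) = C(2,1) × 0.3377^1 × 0.6623^1 = 2 × 0.3377 × 0.6623 = 0.447317 (base)
P(M+4) = C(2,2) × 0.3377^0 × 0.6623^2 = 1 × 1.0000 × 0.43864129 = 0.438641
Relative intensity = 0.438641 / 0.447317 × 100 = 98.1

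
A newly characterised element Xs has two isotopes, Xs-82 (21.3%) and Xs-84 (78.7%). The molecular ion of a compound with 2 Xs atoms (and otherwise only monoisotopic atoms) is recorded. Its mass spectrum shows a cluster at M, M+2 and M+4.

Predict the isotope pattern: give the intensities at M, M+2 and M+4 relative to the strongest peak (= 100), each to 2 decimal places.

Expanding (0.213 + 0.787)^2:
P(M) = 0.213^2 = 0.045369
P(M+2) = 2 × 0.213^1 × 0.787^1 = 0.335262
P(M+4) = 0.787^2 = 0.619369
The M+4 peak is largest (0.619369); scaling to 100 gives 7.33 : 54.13 : 100.00.

7.33 : 54.13 : 100.00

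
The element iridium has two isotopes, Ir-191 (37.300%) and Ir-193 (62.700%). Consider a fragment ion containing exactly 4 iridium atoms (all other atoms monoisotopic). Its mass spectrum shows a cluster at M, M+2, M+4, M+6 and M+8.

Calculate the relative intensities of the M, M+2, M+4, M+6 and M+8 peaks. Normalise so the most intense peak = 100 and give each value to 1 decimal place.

5.3 : 35.4 : 89.2 : 100.0 : 42.0

Each Ir atom is independently Ir-191 (p = 0.37300) or Ir-193 (q = 0.62700); the cluster is the binomial expansion (p + q)^4.
P(M) = 0.37300^4 = 0.019357
P(M+2) = 4 × 0.37300^3 × 0.62700^1 = 0.130153
P(M+4) = 6 × 0.37300^2 × 0.62700^2 = 0.328174
P(M+6) = 4 × 0.37300^1 × 0.62700^3 = 0.367766
P(M+8) = 0.62700^4 = 0.154550
The M+6 peak is largest (0.367766); scaling to 100 gives 5.3 : 35.4 : 89.2 : 100.0 : 42.0.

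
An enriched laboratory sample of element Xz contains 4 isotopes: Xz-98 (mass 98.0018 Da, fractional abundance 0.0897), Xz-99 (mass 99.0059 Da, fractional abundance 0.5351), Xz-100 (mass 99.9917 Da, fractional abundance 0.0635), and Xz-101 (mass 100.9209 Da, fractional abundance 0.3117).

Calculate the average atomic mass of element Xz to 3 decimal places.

99.575 Da

The abundance-weighted mean is 0.0897 × 98.0018 + 0.5351 × 99.0059 + 0.0635 × 99.9917 + 0.3117 × 100.9209
= 8.79076 + 52.97806 + 6.34947 + 31.45704 = 99.57533 Da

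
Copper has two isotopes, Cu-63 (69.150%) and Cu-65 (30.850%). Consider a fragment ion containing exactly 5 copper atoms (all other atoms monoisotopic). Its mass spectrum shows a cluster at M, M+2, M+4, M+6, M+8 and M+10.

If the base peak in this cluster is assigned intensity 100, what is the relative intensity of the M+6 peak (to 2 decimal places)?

39.81

Term probabilities: M 0.1581, M+2 0.3527, M+4 0.3147, M+6 0.1404, M+8 0.0313, M+10 0.0028. Base peak = M+2.
P(M+2) = C(5,1) × 0.69150^4 × 0.30850^1 = 5 × 0.2286487 × 0.3085 = 0.352691 (base)
P(M+6) = C(5,3) × 0.69150^2 × 0.30850^3 = 10 × 0.47817225 × 0.02936064 = 0.140394
Relative intensity = 0.140394 / 0.352691 × 100 = 39.81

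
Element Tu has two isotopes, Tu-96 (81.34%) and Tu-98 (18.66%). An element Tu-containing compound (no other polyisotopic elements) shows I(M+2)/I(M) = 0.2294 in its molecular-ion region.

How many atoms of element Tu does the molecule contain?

With n Tu atoms, P(M+2)/P(M) = C(n,1)·p^(n−1)q / p^n = n·q/p = n · 0.1866/0.8134.
n = 0.2294 × 0.8134/0.1866 = 1.00 ≈ 1

1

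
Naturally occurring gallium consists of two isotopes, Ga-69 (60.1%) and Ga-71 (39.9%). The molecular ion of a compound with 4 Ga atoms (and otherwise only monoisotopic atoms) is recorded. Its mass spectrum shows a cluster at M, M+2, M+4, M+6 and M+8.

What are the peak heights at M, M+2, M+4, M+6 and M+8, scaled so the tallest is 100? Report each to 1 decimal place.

Expanding (0.601 + 0.399)^4:
P(M) = 0.601^4 = 0.130466
P(M+2) = 4 × 0.601^3 × 0.399^1 = 0.346463
P(M+4) = 6 × 0.601^2 × 0.399^2 = 0.345021
P(M+6) = 4 × 0.601^1 × 0.399^3 = 0.152705
P(M+8) = 0.399^4 = 0.025345
The M+2 peak is largest (0.346463); scaling to 100 gives 37.7 : 100.0 : 99.6 : 44.1 : 7.3.

37.7 : 100.0 : 99.6 : 44.1 : 7.3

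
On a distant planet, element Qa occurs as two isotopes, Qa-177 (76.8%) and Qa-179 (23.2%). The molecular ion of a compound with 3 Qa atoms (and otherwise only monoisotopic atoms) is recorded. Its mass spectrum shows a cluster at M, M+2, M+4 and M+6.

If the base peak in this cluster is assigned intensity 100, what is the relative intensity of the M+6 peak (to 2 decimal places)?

2.76

Term probabilities: M 0.4530, M+2 0.4105, M+4 0.1240, M+6 0.0125. Base peak = M.
P(M) = C(3,0) × 0.768^3 × 0.232^0 = 1 × 0.45298483 × 1.0000 = 0.452985 (base)
P(M+6) = C(3,3) × 0.768^0 × 0.232^3 = 1 × 1.0000 × 0.01248717 = 0.012487
Relative intensity = 0.012487 / 0.452985 × 100 = 2.76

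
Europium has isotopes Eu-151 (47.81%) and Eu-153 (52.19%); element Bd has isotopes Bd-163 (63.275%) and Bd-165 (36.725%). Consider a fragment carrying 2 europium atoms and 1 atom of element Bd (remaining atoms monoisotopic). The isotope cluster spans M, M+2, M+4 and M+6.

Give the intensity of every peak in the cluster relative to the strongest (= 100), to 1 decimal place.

Europium pattern (n=2): 0.22857961 : 0.49904078 : 0.27237961
Element Bd pattern (n=1): 0.63275 : 0.36725
Convolve the two distributions (both contribute in 2-u steps):
  M: 0.22857961×0.63275 = 0.144634
  M+2: 0.22857961×0.36725 + 0.49904078×0.63275 = 0.399714
  M+4: 0.49904078×0.36725 + 0.27237961×0.63275 = 0.355621
  M+6: 0.27237961×0.36725 = 0.100031
Scale to base peak (0.399714) = 100: 36.2 : 100.0 : 89.0 : 25.0

36.2 : 100.0 : 89.0 : 25.0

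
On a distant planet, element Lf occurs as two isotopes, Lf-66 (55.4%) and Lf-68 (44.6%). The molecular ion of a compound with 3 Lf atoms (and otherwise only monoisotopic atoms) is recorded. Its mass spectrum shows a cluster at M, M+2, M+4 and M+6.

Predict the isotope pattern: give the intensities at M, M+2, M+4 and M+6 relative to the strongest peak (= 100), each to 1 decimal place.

41.4 : 100.0 : 80.5 : 21.6

Expanding (0.554 + 0.446)^3:
P(M) = 0.554^3 = 0.170031
P(M+2) = 3 × 0.554^2 × 0.446^1 = 0.410654
P(M+4) = 3 × 0.554^1 × 0.446^2 = 0.330598
P(M+6) = 0.446^3 = 0.088717
The M+2 peak is largest (0.410654); scaling to 100 gives 41.4 : 100.0 : 80.5 : 21.6.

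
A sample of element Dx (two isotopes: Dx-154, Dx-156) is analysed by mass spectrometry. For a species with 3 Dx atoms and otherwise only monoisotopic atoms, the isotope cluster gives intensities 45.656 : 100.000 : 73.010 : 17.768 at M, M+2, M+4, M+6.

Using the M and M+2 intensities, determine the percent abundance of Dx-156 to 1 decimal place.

Write p for the Dx-154 fraction. I(M+2)/I(M) = [C(3,1)·p^2·(1−p)] / p^3 = 3·(1−p)/p = 100.000/45.656 = 2.1903
(1−p)/p = 2.1903/3 = 0.7301  ⇒  p = 1/(1 + 0.7301) = 0.5780
Dx-154: 57.8%, Dx-156: 42.2%.

42.2%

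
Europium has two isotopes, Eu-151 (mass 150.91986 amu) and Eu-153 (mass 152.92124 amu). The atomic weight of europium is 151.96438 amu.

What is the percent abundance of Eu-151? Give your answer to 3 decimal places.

Writing the weighted mean with unknown fraction x of Eu-151:
150.91986·x + 152.92124·(1 − x) = 151.96438
(150.91986 − 152.92124)·x = 151.96438 − 152.92124
x = -0.95686 / -2.00138 = 0.47810 → 47.810% Eu-151, 52.190% Eu-153.

47.810%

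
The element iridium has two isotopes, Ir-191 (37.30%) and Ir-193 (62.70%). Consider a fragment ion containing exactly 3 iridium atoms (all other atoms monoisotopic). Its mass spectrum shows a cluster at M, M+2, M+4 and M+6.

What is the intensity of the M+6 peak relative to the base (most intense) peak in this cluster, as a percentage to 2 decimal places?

56.03%

Binomial terms of (0.3730 + 0.6270)^3: M 0.0519, M+2 0.2617, M+4 0.4399, M+6 0.2465 → M+4 is the base peak.
P(M+4) = C(3,2) × 0.3730^1 × 0.6270^2 = 3 × 0.3730 × 0.393129 = 0.439911 (base)
P(M+6) = C(3,3) × 0.3730^0 × 0.6270^3 = 1 × 1.0000 × 0.24649188 = 0.246492
Relative intensity = 0.246492 / 0.439911 × 100 = 56.03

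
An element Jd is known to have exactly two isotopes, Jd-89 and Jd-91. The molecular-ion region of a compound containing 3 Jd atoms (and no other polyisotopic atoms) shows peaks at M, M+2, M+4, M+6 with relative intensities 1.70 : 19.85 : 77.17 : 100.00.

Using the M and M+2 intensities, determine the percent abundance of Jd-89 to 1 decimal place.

Write p for the Jd-89 fraction. I(M+2)/I(M) = [C(3,1)·p^2·(1−p)] / p^3 = 3·(1−p)/p = 19.85/1.70 = 11.6765
(1−p)/p = 11.6765/3 = 3.8922  ⇒  p = 1/(1 + 3.8922) = 0.2044
Jd-89: 20.4%, Jd-91: 79.6%.

20.4%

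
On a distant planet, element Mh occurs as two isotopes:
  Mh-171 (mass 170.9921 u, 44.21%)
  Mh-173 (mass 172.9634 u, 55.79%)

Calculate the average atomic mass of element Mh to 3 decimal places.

The abundance-weighted mean is 0.4421 × 170.9921 + 0.5579 × 172.9634
= 75.59561 + 96.49628 = 172.09189 u

172.092 u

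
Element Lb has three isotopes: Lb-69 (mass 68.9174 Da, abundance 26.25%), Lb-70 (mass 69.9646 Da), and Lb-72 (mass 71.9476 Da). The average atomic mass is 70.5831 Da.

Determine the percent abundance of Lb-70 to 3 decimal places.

28.698%

Let x and y be the fractions of Lb-70 and Lb-72. Then x + y = 1 − 0.2625 = 0.7375 and 69.9646x + 71.9476y = 70.5831 − 0.2625×68.9174 = 52.4922825.
Substituting: 69.9646x + 71.9476(0.7375 − x) = 52.4922825
(69.9646 − 71.9476)x = -0.5690725  ⇒  x = 0.28698, y = 0.45052
Lb-70: 28.698%, Lb-72: 45.052%.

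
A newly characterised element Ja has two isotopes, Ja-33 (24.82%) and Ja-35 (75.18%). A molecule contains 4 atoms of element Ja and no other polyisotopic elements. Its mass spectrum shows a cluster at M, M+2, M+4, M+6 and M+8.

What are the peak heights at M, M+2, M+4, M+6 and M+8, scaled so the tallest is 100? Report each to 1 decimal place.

0.9 : 10.9 : 49.5 : 100.0 : 75.7

Expanding (0.2482 + 0.7518)^4:
P(M) = 0.2482^4 = 0.003795
P(M+2) = 4 × 0.2482^3 × 0.7518^1 = 0.045980
P(M+4) = 6 × 0.2482^2 × 0.7518^2 = 0.208910
P(M+6) = 4 × 0.2482^1 × 0.7518^3 = 0.421860
P(M+8) = 0.7518^4 = 0.319455
The M+6 peak is largest (0.421860); scaling to 100 gives 0.9 : 10.9 : 49.5 : 100.0 : 75.7.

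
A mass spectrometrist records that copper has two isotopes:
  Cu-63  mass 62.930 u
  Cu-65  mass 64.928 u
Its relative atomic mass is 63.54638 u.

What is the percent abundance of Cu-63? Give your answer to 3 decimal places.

69.150%

Let x be the fractional abundance of Cu-63; then Cu-65 has abundance 1 − x.
62.930·x + 64.928·(1 − x) = 63.54638
(62.930 − 64.928)·x = 63.54638 − 64.928
x = -1.38162 / -1.998 = 0.69150 → 69.150% Cu-63, 30.850% Cu-65.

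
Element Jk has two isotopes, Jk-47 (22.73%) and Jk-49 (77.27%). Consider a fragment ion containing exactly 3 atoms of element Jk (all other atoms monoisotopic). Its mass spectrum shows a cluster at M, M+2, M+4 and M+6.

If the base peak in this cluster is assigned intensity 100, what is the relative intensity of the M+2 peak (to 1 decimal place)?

(0.2273 + 0.7727)^3 gives M 0.0117, M+2 0.1198, M+4 0.4071, M+6 0.4614; the largest is M+6.
P(M+6) = C(3,3) × 0.2273^0 × 0.7727^3 = 1 × 1.0000 × 0.46135235 = 0.461352 (base)
P(M+2) = C(3,1) × 0.2273^2 × 0.7727^1 = 3 × 0.05166529 × 0.7727 = 0.119765
Relative intensity = 0.119765 / 0.461352 × 100 = 26.0

26.0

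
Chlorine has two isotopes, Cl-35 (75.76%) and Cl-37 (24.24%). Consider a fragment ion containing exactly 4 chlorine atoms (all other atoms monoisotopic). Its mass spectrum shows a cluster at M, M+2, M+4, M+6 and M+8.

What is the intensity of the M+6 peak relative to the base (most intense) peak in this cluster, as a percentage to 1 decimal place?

(0.7576 + 0.2424)^4 gives M 0.3294, M+2 0.4216, M+4 0.2023, M+6 0.0432, M+8 0.0035; the largest is M+2.
P(M+2) = C(4,1) × 0.7576^3 × 0.2424^1 = 4 × 0.4348304 × 0.2424 = 0.421612 (base)
P(M+6) = C(4,3) × 0.7576^1 × 0.2424^3 = 4 × 0.7576 × 0.01424288 = 0.043162
Relative intensity = 0.043162 / 0.421612 × 100 = 10.2

10.2%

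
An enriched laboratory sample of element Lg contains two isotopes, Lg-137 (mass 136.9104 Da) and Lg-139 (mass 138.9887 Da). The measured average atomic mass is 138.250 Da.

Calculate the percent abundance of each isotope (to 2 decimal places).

With x = fraction of Lg-137 (so Lg-139 is 1 − x):
136.9104·x + 138.9887·(1 − x) = 138.250
(136.9104 − 138.9887)·x = 138.250 − 138.9887
x = -0.7387 / -2.0783 = 0.35543 → 35.54% Lg-137, 64.46% Lg-139.

Lg-137: 35.54%, Lg-139: 64.46%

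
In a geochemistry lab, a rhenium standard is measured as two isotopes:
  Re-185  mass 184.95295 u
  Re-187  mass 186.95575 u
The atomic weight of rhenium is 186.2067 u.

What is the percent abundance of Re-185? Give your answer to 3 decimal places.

Writing the weighted mean with unknown fraction x of Re-185:
184.95295·x + 186.95575·(1 − x) = 186.2067
(184.95295 − 186.95575)·x = 186.2067 − 186.95575
x = -0.74905 / -2.00280 = 0.37400 → 37.400% Re-185, 62.600% Re-187.

37.400%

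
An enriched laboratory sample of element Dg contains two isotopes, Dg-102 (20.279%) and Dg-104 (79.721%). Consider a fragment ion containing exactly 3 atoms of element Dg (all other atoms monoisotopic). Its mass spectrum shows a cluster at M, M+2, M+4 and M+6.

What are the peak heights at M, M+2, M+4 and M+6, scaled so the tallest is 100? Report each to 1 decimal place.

1.6 : 19.4 : 76.3 : 100.0

Each Dg atom is independently Dg-102 (p = 0.20279) or Dg-104 (q = 0.79721); the cluster is the binomial expansion (p + q)^3.
P(M) = 0.20279^3 = 0.008339
P(M+2) = 3 × 0.20279^2 × 0.79721^1 = 0.098353
P(M+4) = 3 × 0.20279^1 × 0.79721^2 = 0.386646
P(M+6) = 0.79721^3 = 0.506662
The M+6 peak is largest (0.506662); scaling to 100 gives 1.6 : 19.4 : 76.3 : 100.0.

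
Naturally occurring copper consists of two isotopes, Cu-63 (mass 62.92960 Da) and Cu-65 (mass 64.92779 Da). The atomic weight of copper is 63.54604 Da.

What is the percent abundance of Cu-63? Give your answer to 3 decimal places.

With x = fraction of Cu-63 (so Cu-65 is 1 − x):
62.92960·x + 64.92779·(1 − x) = 63.54604
(62.92960 − 64.92779)·x = 63.54604 − 64.92779
x = -1.38175 / -1.99819 = 0.69150 → 69.150% Cu-63, 30.850% Cu-65.

69.150%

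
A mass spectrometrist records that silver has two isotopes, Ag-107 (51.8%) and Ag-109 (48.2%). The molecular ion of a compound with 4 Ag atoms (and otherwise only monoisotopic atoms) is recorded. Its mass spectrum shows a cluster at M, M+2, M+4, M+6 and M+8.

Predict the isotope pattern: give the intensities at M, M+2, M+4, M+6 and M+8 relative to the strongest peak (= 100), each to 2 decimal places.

19.25 : 71.65 : 100.00 : 62.03 : 14.43

The 4 Ag atoms are independent, so intensities follow the terms of (0.518 + 0.482)^4.
P(M) = 0.518^4 = 0.071998
P(M+2) = 4 × 0.518^3 × 0.482^1 = 0.267976
P(M+4) = 6 × 0.518^2 × 0.482^2 = 0.374029
P(M+6) = 4 × 0.518^1 × 0.482^3 = 0.232023
P(M+8) = 0.482^4 = 0.053974
The M+4 peak is largest (0.374029); scaling to 100 gives 19.25 : 71.65 : 100.00 : 62.03 : 14.43.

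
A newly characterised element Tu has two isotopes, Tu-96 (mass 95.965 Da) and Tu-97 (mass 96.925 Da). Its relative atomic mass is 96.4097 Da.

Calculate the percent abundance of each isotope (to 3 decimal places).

Tu-96: 53.677%, Tu-97: 46.323%

Let x be the fractional abundance of Tu-96; then Tu-97 has abundance 1 − x.
95.965·x + 96.925·(1 − x) = 96.4097
(95.965 − 96.925)·x = 96.4097 − 96.925
x = -0.5153 / -0.960 = 0.53677 → 53.677% Tu-96, 46.323% Tu-97.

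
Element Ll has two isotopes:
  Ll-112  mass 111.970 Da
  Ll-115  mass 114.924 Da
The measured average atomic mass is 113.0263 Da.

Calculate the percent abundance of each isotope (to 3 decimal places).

Ll-112: 64.242%, Ll-115: 35.758%

Let x be the fractional abundance of Ll-112; then Ll-115 has abundance 1 − x.
111.970·x + 114.924·(1 − x) = 113.0263
(111.970 − 114.924)·x = 113.0263 − 114.924
x = -1.8977 / -2.954 = 0.64242 → 64.242% Ll-112, 35.758% Ll-115.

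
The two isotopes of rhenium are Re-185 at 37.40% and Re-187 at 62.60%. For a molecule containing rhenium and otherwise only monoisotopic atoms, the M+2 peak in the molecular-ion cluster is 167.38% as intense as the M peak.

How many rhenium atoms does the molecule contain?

1

With n Re atoms, P(M+2)/P(M) = C(n,1)·p^(n−1)q / p^n = n·q/p = n · 0.6260/0.3740.
n = 1.6738 × 0.3740/0.6260 = 1.00 ≈ 1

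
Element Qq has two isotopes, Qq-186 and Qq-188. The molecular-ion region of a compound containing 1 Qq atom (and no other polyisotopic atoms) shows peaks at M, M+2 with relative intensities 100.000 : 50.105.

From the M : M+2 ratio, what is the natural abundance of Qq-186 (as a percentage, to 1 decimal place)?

Let p = fractional abundance of Qq-186. I(M+2)/I(M) = [C(1,1)·p^0·(1−p)] / p^1 = 1·(1−p)/p = 50.105/100.000 = 0.5010
(1−p)/p = 0.5010/1 = 0.5010  ⇒  p = 1/(1 + 0.5010) = 0.6662
Qq-186: 66.6%, Qq-188: 33.4%.

66.6%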